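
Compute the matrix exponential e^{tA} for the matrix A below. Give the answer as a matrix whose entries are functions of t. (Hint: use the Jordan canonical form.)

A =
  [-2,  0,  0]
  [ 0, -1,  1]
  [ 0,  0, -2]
e^{tA} =
  [exp(-2*t), 0, 0]
  [0, exp(-t), exp(-t) - exp(-2*t)]
  [0, 0, exp(-2*t)]

Strategy: write A = P · J · P⁻¹ where J is a Jordan canonical form, so e^{tA} = P · e^{tJ} · P⁻¹, and e^{tJ} can be computed block-by-block.

A has Jordan form
J =
  [-2,  0,  0]
  [ 0, -2,  0]
  [ 0,  0, -1]
(up to reordering of blocks).

Per-block formulas:
  For a 1×1 block at λ = -1: exp(t · [-1]) = [e^(-1t)].
  For a 1×1 block at λ = -2: exp(t · [-2]) = [e^(-2t)].

After assembling e^{tJ} and conjugating by P, we get:

e^{tA} =
  [exp(-2*t), 0, 0]
  [0, exp(-t), exp(-t) - exp(-2*t)]
  [0, 0, exp(-2*t)]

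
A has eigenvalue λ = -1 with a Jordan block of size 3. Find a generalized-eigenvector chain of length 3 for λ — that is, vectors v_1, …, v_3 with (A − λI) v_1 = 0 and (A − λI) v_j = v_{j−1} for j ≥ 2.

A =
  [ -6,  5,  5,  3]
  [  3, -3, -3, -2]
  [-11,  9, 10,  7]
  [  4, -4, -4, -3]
A Jordan chain for λ = -1 of length 3:
v_1 = (-2, 0, -2, 0)ᵀ
v_2 = (5, -2, 9, -4)ᵀ
v_3 = (0, 1, 0, 0)ᵀ

Let N = A − (-1)·I. We want v_3 with N^3 v_3 = 0 but N^2 v_3 ≠ 0; then v_{j-1} := N · v_j for j = 3, …, 2.

Pick v_3 = (0, 1, 0, 0)ᵀ.
Then v_2 = N · v_3 = (5, -2, 9, -4)ᵀ.
Then v_1 = N · v_2 = (-2, 0, -2, 0)ᵀ.

Sanity check: (A − (-1)·I) v_1 = (0, 0, 0, 0)ᵀ = 0. ✓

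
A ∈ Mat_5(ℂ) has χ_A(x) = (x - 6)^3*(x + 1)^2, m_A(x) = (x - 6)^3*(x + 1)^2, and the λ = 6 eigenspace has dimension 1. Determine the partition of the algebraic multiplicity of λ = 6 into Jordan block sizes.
Block sizes for λ = 6: [3]

Step 1 — from the characteristic polynomial, algebraic multiplicity of λ = 6 is 3. From dim ker(A − (6)·I) = 1, there are exactly 1 Jordan blocks for λ = 6.
Step 2 — from the minimal polynomial, the factor (x − 6)^3 tells us the largest block for λ = 6 has size 3.
Step 3 — with total size 3, 1 blocks, and largest block 3, the block sizes (in nonincreasing order) are [3].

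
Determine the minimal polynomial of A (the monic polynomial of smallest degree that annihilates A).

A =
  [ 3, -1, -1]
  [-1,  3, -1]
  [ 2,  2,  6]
x^2 - 8*x + 16

The characteristic polynomial is χ_A(x) = (x - 4)^3, so the eigenvalues are known. The minimal polynomial is
  m_A(x) = Π_λ (x − λ)^{k_λ}
where k_λ is the size of the *largest* Jordan block for λ (equivalently, the smallest k with (A − λI)^k v = 0 for every generalised eigenvector v of λ).

  λ = 4: largest Jordan block has size 2, contributing (x − 4)^2

So m_A(x) = (x - 4)^2 = x^2 - 8*x + 16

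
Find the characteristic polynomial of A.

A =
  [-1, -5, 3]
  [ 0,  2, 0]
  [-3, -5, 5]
x^3 - 6*x^2 + 12*x - 8

Expanding det(x·I − A) (e.g. by cofactor expansion or by noting that A is similar to its Jordan form J, which has the same characteristic polynomial as A) gives
  χ_A(x) = x^3 - 6*x^2 + 12*x - 8
which factors as (x - 2)^3. The eigenvalues (with algebraic multiplicities) are λ = 2 with multiplicity 3.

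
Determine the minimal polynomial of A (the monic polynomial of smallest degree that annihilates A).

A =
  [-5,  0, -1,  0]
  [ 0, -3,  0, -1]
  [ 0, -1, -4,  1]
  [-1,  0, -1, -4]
x^3 + 12*x^2 + 48*x + 64

The characteristic polynomial is χ_A(x) = (x + 4)^4, so the eigenvalues are known. The minimal polynomial is
  m_A(x) = Π_λ (x − λ)^{k_λ}
where k_λ is the size of the *largest* Jordan block for λ (equivalently, the smallest k with (A − λI)^k v = 0 for every generalised eigenvector v of λ).

  λ = -4: largest Jordan block has size 3, contributing (x + 4)^3

So m_A(x) = (x + 4)^3 = x^3 + 12*x^2 + 48*x + 64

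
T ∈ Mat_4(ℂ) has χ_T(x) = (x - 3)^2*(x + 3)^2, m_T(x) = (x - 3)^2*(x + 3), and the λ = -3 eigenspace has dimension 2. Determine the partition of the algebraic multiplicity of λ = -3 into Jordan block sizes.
Block sizes for λ = -3: [1, 1]

Step 1 — from the characteristic polynomial, algebraic multiplicity of λ = -3 is 2. From dim ker(T − (-3)·I) = 2, there are exactly 2 Jordan blocks for λ = -3.
Step 2 — from the minimal polynomial, the factor (x + 3) tells us the largest block for λ = -3 has size 1.
Step 3 — with total size 2, 2 blocks, and largest block 1, the block sizes (in nonincreasing order) are [1, 1].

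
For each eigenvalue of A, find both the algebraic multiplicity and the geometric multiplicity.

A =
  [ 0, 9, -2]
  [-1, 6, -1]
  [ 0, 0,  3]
λ = 3: alg = 3, geom = 1

Step 1 — factor the characteristic polynomial to read off the algebraic multiplicities:
  χ_A(x) = (x - 3)^3

Step 2 — compute geometric multiplicities via the rank-nullity identity g(λ) = n − rank(A − λI):
  rank(A − (3)·I) = 2, so dim ker(A − (3)·I) = n − 2 = 1

Summary:
  λ = 3: algebraic multiplicity = 3, geometric multiplicity = 1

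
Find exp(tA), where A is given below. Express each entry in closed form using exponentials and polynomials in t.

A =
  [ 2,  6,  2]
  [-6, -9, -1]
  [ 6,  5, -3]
e^{tA} =
  [3*exp(-2*t) - 2*exp(-4*t), -2*t*exp(-4*t) + 4*exp(-2*t) - 4*exp(-4*t), -2*t*exp(-4*t) + 2*exp(-2*t) - 2*exp(-4*t)]
  [-3*exp(-2*t) + 3*exp(-4*t), 3*t*exp(-4*t) - 4*exp(-2*t) + 5*exp(-4*t), 3*t*exp(-4*t) - 2*exp(-2*t) + 2*exp(-4*t)]
  [3*exp(-2*t) - 3*exp(-4*t), -3*t*exp(-4*t) + 4*exp(-2*t) - 4*exp(-4*t), -3*t*exp(-4*t) + 2*exp(-2*t) - exp(-4*t)]

Strategy: write A = P · J · P⁻¹ where J is a Jordan canonical form, so e^{tA} = P · e^{tJ} · P⁻¹, and e^{tJ} can be computed block-by-block.

A has Jordan form
J =
  [-4,  1,  0]
  [ 0, -4,  0]
  [ 0,  0, -2]
(up to reordering of blocks).

Per-block formulas:
  For a 1×1 block at λ = -2: exp(t · [-2]) = [e^(-2t)].
  For a 2×2 Jordan block J_2(-4): exp(t · J_2(-4)) = e^(-4t)·(I + t·N), where N is the 2×2 nilpotent shift.

After assembling e^{tJ} and conjugating by P, we get:

e^{tA} =
  [3*exp(-2*t) - 2*exp(-4*t), -2*t*exp(-4*t) + 4*exp(-2*t) - 4*exp(-4*t), -2*t*exp(-4*t) + 2*exp(-2*t) - 2*exp(-4*t)]
  [-3*exp(-2*t) + 3*exp(-4*t), 3*t*exp(-4*t) - 4*exp(-2*t) + 5*exp(-4*t), 3*t*exp(-4*t) - 2*exp(-2*t) + 2*exp(-4*t)]
  [3*exp(-2*t) - 3*exp(-4*t), -3*t*exp(-4*t) + 4*exp(-2*t) - 4*exp(-4*t), -3*t*exp(-4*t) + 2*exp(-2*t) - exp(-4*t)]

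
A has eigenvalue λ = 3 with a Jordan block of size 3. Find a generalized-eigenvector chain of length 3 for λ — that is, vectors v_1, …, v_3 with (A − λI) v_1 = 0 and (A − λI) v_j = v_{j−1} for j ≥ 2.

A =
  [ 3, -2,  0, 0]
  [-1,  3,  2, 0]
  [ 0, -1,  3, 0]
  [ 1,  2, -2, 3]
A Jordan chain for λ = 3 of length 3:
v_1 = (2, 0, 1, -2)ᵀ
v_2 = (0, -1, 0, 1)ᵀ
v_3 = (1, 0, 0, 0)ᵀ

Let N = A − (3)·I. We want v_3 with N^3 v_3 = 0 but N^2 v_3 ≠ 0; then v_{j-1} := N · v_j for j = 3, …, 2.

Pick v_3 = (1, 0, 0, 0)ᵀ.
Then v_2 = N · v_3 = (0, -1, 0, 1)ᵀ.
Then v_1 = N · v_2 = (2, 0, 1, -2)ᵀ.

Sanity check: (A − (3)·I) v_1 = (0, 0, 0, 0)ᵀ = 0. ✓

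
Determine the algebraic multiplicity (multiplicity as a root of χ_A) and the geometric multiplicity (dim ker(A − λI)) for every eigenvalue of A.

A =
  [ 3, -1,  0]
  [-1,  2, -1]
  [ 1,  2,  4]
λ = 3: alg = 3, geom = 1

Step 1 — factor the characteristic polynomial to read off the algebraic multiplicities:
  χ_A(x) = (x - 3)^3

Step 2 — compute geometric multiplicities via the rank-nullity identity g(λ) = n − rank(A − λI):
  rank(A − (3)·I) = 2, so dim ker(A − (3)·I) = n − 2 = 1

Summary:
  λ = 3: algebraic multiplicity = 3, geometric multiplicity = 1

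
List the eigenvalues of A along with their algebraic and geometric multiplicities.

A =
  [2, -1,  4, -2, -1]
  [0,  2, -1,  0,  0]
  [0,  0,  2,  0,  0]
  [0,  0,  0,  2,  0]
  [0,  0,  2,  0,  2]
λ = 2: alg = 5, geom = 3

Step 1 — factor the characteristic polynomial to read off the algebraic multiplicities:
  χ_A(x) = (x - 2)^5

Step 2 — compute geometric multiplicities via the rank-nullity identity g(λ) = n − rank(A − λI):
  rank(A − (2)·I) = 2, so dim ker(A − (2)·I) = n − 2 = 3

Summary:
  λ = 2: algebraic multiplicity = 5, geometric multiplicity = 3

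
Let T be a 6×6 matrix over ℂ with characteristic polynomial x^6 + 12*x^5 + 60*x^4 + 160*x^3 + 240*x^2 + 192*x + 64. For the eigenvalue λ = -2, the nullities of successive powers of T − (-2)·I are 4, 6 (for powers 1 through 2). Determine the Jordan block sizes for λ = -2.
Block sizes for λ = -2: [2, 2, 1, 1]

From the dimensions of kernels of powers, the number of Jordan blocks of size at least j is d_j − d_{j−1} where d_j = dim ker(N^j) (with d_0 = 0). Computing the differences gives [4, 2].
The number of blocks of size exactly k is (#blocks of size ≥ k) − (#blocks of size ≥ k + 1), so the partition is: 2 block(s) of size 1, 2 block(s) of size 2.
In nonincreasing order the block sizes are [2, 2, 1, 1].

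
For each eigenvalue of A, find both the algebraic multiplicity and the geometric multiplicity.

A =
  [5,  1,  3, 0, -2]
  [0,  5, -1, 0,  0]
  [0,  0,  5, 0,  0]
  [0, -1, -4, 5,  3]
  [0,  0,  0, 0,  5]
λ = 5: alg = 5, geom = 2

Step 1 — factor the characteristic polynomial to read off the algebraic multiplicities:
  χ_A(x) = (x - 5)^5

Step 2 — compute geometric multiplicities via the rank-nullity identity g(λ) = n − rank(A − λI):
  rank(A − (5)·I) = 3, so dim ker(A − (5)·I) = n − 3 = 2

Summary:
  λ = 5: algebraic multiplicity = 5, geometric multiplicity = 2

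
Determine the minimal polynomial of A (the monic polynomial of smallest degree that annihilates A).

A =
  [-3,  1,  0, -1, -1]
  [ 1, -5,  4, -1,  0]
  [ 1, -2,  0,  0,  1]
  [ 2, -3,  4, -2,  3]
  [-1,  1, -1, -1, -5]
x^3 + 9*x^2 + 27*x + 27

The characteristic polynomial is χ_A(x) = (x + 3)^5, so the eigenvalues are known. The minimal polynomial is
  m_A(x) = Π_λ (x − λ)^{k_λ}
where k_λ is the size of the *largest* Jordan block for λ (equivalently, the smallest k with (A − λI)^k v = 0 for every generalised eigenvector v of λ).

  λ = -3: largest Jordan block has size 3, contributing (x + 3)^3

So m_A(x) = (x + 3)^3 = x^3 + 9*x^2 + 27*x + 27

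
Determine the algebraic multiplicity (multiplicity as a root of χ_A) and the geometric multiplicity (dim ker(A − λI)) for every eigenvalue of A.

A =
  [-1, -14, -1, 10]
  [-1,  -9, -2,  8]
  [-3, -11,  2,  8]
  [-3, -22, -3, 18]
λ = 2: alg = 3, geom = 1; λ = 4: alg = 1, geom = 1

Step 1 — factor the characteristic polynomial to read off the algebraic multiplicities:
  χ_A(x) = (x - 4)*(x - 2)^3

Step 2 — compute geometric multiplicities via the rank-nullity identity g(λ) = n − rank(A − λI):
  rank(A − (2)·I) = 3, so dim ker(A − (2)·I) = n − 3 = 1
  rank(A − (4)·I) = 3, so dim ker(A − (4)·I) = n − 3 = 1

Summary:
  λ = 2: algebraic multiplicity = 3, geometric multiplicity = 1
  λ = 4: algebraic multiplicity = 1, geometric multiplicity = 1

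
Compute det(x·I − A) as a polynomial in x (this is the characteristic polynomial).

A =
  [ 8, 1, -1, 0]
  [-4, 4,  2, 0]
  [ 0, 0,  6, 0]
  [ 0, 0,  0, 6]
x^4 - 24*x^3 + 216*x^2 - 864*x + 1296

Expanding det(x·I − A) (e.g. by cofactor expansion or by noting that A is similar to its Jordan form J, which has the same characteristic polynomial as A) gives
  χ_A(x) = x^4 - 24*x^3 + 216*x^2 - 864*x + 1296
which factors as (x - 6)^4. The eigenvalues (with algebraic multiplicities) are λ = 6 with multiplicity 4.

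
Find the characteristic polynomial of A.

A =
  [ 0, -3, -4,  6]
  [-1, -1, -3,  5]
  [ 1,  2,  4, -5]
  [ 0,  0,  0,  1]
x^4 - 4*x^3 + 6*x^2 - 4*x + 1

Expanding det(x·I − A) (e.g. by cofactor expansion or by noting that A is similar to its Jordan form J, which has the same characteristic polynomial as A) gives
  χ_A(x) = x^4 - 4*x^3 + 6*x^2 - 4*x + 1
which factors as (x - 1)^4. The eigenvalues (with algebraic multiplicities) are λ = 1 with multiplicity 4.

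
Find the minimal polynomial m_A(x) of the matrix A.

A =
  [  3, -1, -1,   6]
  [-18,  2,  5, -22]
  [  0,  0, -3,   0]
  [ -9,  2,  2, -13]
x^3 + 8*x^2 + 21*x + 18

The characteristic polynomial is χ_A(x) = (x + 2)*(x + 3)^3, so the eigenvalues are known. The minimal polynomial is
  m_A(x) = Π_λ (x − λ)^{k_λ}
where k_λ is the size of the *largest* Jordan block for λ (equivalently, the smallest k with (A − λI)^k v = 0 for every generalised eigenvector v of λ).

  λ = -3: largest Jordan block has size 2, contributing (x + 3)^2
  λ = -2: largest Jordan block has size 1, contributing (x + 2)

So m_A(x) = (x + 2)*(x + 3)^2 = x^3 + 8*x^2 + 21*x + 18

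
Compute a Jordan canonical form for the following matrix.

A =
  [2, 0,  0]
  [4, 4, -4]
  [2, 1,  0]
J_2(2) ⊕ J_1(2)

The characteristic polynomial is
  det(x·I − A) = x^3 - 6*x^2 + 12*x - 8 = (x - 2)^3

Eigenvalues and multiplicities (the geometric multiplicity of λ is n − rank(A − λI), which equals the number of Jordan blocks for λ):
  λ = 2: algebraic multiplicity = 3, geometric multiplicity = 2

Determining the block sizes for each eigenvalue:
  λ = 2: 2 blocks summing to 3 forces exactly one block of size 2 and the rest size 1 → block sizes [2, 1]

Assembling the blocks gives a Jordan form
J =
  [2, 1, 0]
  [0, 2, 0]
  [0, 0, 2]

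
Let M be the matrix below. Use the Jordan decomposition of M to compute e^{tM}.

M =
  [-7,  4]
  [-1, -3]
e^{tM} =
  [-2*t*exp(-5*t) + exp(-5*t), 4*t*exp(-5*t)]
  [-t*exp(-5*t), 2*t*exp(-5*t) + exp(-5*t)]

Strategy: write M = P · J · P⁻¹ where J is a Jordan canonical form, so e^{tM} = P · e^{tJ} · P⁻¹, and e^{tJ} can be computed block-by-block.

M has Jordan form
J =
  [-5,  1]
  [ 0, -5]
(up to reordering of blocks).

Per-block formulas:
  For a 2×2 Jordan block J_2(-5): exp(t · J_2(-5)) = e^(-5t)·(I + t·N), where N is the 2×2 nilpotent shift.

After assembling e^{tJ} and conjugating by P, we get:

e^{tM} =
  [-2*t*exp(-5*t) + exp(-5*t), 4*t*exp(-5*t)]
  [-t*exp(-5*t), 2*t*exp(-5*t) + exp(-5*t)]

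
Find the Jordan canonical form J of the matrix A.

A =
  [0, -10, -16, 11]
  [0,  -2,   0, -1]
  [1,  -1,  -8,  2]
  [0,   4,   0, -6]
J_2(-4) ⊕ J_2(-4)

The characteristic polynomial is
  det(x·I − A) = x^4 + 16*x^3 + 96*x^2 + 256*x + 256 = (x + 4)^4

Eigenvalues and multiplicities (the geometric multiplicity of λ is n − rank(A − λI), which equals the number of Jordan blocks for λ):
  λ = -4: algebraic multiplicity = 4, geometric multiplicity = 2

Determining the block sizes for each eigenvalue:
  λ = -4: with am = 4 and gm = 2, the partition is not yet determined (e.g. several partitions of 4 into 2 parts exist). Let N = A − (-4)·I. Computing rank(N^1) = 2, rank(N^2) = 0; the number of blocks of size ≥ j is rank(N^{j−1}) − rank(N^j), giving [2, 2]. So we have 2 block(s) of size 2 → block sizes [2, 2]

Assembling the blocks gives a Jordan form
J =
  [-4,  1,  0,  0]
  [ 0, -4,  0,  0]
  [ 0,  0, -4,  1]
  [ 0,  0,  0, -4]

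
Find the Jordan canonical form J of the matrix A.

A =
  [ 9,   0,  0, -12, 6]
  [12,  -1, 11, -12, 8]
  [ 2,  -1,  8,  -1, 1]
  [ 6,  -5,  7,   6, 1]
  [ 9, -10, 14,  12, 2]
J_1(3) ⊕ J_1(3) ⊕ J_3(6)

The characteristic polynomial is
  det(x·I − A) = x^5 - 24*x^4 + 225*x^3 - 1026*x^2 + 2268*x - 1944 = (x - 6)^3*(x - 3)^2

Eigenvalues and multiplicities (the geometric multiplicity of λ is n − rank(A − λI), which equals the number of Jordan blocks for λ):
  λ = 3: algebraic multiplicity = 2, geometric multiplicity = 2
  λ = 6: algebraic multiplicity = 3, geometric multiplicity = 1

Determining the block sizes for each eigenvalue:
  λ = 3: gm = am = 2, so every block has size 1 → block sizes [1, 1]
  λ = 6: one block (gm = 1), so the single block has size am = 3 → block sizes [3]

Assembling the blocks gives a Jordan form
J =
  [3, 0, 0, 0, 0]
  [0, 3, 0, 0, 0]
  [0, 0, 6, 1, 0]
  [0, 0, 0, 6, 1]
  [0, 0, 0, 0, 6]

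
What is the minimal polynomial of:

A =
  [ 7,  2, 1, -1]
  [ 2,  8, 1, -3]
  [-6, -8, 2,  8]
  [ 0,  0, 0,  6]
x^3 - 17*x^2 + 96*x - 180

The characteristic polynomial is χ_A(x) = (x - 6)^3*(x - 5), so the eigenvalues are known. The minimal polynomial is
  m_A(x) = Π_λ (x − λ)^{k_λ}
where k_λ is the size of the *largest* Jordan block for λ (equivalently, the smallest k with (A − λI)^k v = 0 for every generalised eigenvector v of λ).

  λ = 5: largest Jordan block has size 1, contributing (x − 5)
  λ = 6: largest Jordan block has size 2, contributing (x − 6)^2

So m_A(x) = (x - 6)^2*(x - 5) = x^3 - 17*x^2 + 96*x - 180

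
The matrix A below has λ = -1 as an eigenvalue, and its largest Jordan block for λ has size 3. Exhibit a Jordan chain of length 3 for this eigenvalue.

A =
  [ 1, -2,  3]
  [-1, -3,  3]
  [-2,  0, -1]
A Jordan chain for λ = -1 of length 3:
v_1 = (0, -6, -4)ᵀ
v_2 = (2, -1, -2)ᵀ
v_3 = (1, 0, 0)ᵀ

Let N = A − (-1)·I. We want v_3 with N^3 v_3 = 0 but N^2 v_3 ≠ 0; then v_{j-1} := N · v_j for j = 3, …, 2.

Pick v_3 = (1, 0, 0)ᵀ.
Then v_2 = N · v_3 = (2, -1, -2)ᵀ.
Then v_1 = N · v_2 = (0, -6, -4)ᵀ.

Sanity check: (A − (-1)·I) v_1 = (0, 0, 0)ᵀ = 0. ✓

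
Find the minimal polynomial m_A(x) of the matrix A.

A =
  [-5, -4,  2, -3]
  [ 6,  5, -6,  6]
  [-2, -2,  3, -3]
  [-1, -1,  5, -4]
x^3 - 3*x - 2

The characteristic polynomial is χ_A(x) = (x - 2)*(x + 1)^3, so the eigenvalues are known. The minimal polynomial is
  m_A(x) = Π_λ (x − λ)^{k_λ}
where k_λ is the size of the *largest* Jordan block for λ (equivalently, the smallest k with (A − λI)^k v = 0 for every generalised eigenvector v of λ).

  λ = -1: largest Jordan block has size 2, contributing (x + 1)^2
  λ = 2: largest Jordan block has size 1, contributing (x − 2)

So m_A(x) = (x - 2)*(x + 1)^2 = x^3 - 3*x - 2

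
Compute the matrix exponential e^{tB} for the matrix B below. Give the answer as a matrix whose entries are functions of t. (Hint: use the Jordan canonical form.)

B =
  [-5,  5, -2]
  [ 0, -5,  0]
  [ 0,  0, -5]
e^{tB} =
  [exp(-5*t), 5*t*exp(-5*t), -2*t*exp(-5*t)]
  [0, exp(-5*t), 0]
  [0, 0, exp(-5*t)]

Strategy: write B = P · J · P⁻¹ where J is a Jordan canonical form, so e^{tB} = P · e^{tJ} · P⁻¹, and e^{tJ} can be computed block-by-block.

B has Jordan form
J =
  [-5,  1,  0]
  [ 0, -5,  0]
  [ 0,  0, -5]
(up to reordering of blocks).

Per-block formulas:
  For a 1×1 block at λ = -5: exp(t · [-5]) = [e^(-5t)].
  For a 2×2 Jordan block J_2(-5): exp(t · J_2(-5)) = e^(-5t)·(I + t·N), where N is the 2×2 nilpotent shift.

After assembling e^{tJ} and conjugating by P, we get:

e^{tB} =
  [exp(-5*t), 5*t*exp(-5*t), -2*t*exp(-5*t)]
  [0, exp(-5*t), 0]
  [0, 0, exp(-5*t)]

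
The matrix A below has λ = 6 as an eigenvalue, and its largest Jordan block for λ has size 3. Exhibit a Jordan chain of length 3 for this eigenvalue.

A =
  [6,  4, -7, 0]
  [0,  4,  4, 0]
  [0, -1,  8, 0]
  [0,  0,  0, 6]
A Jordan chain for λ = 6 of length 3:
v_1 = (-1, 0, 0, 0)ᵀ
v_2 = (4, -2, -1, 0)ᵀ
v_3 = (0, 1, 0, 0)ᵀ

Let N = A − (6)·I. We want v_3 with N^3 v_3 = 0 but N^2 v_3 ≠ 0; then v_{j-1} := N · v_j for j = 3, …, 2.

Pick v_3 = (0, 1, 0, 0)ᵀ.
Then v_2 = N · v_3 = (4, -2, -1, 0)ᵀ.
Then v_1 = N · v_2 = (-1, 0, 0, 0)ᵀ.

Sanity check: (A − (6)·I) v_1 = (0, 0, 0, 0)ᵀ = 0. ✓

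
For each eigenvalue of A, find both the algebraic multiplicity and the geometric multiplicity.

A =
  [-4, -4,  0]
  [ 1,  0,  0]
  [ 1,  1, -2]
λ = -2: alg = 3, geom = 1

Step 1 — factor the characteristic polynomial to read off the algebraic multiplicities:
  χ_A(x) = (x + 2)^3

Step 2 — compute geometric multiplicities via the rank-nullity identity g(λ) = n − rank(A − λI):
  rank(A − (-2)·I) = 2, so dim ker(A − (-2)·I) = n − 2 = 1

Summary:
  λ = -2: algebraic multiplicity = 3, geometric multiplicity = 1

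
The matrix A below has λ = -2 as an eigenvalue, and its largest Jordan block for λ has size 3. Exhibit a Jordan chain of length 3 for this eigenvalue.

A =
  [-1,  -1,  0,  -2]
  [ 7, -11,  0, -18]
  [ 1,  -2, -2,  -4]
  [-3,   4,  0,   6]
A Jordan chain for λ = -2 of length 3:
v_1 = (0, -2, -1, 1)ᵀ
v_2 = (1, 7, 1, -3)ᵀ
v_3 = (1, 0, 0, 0)ᵀ

Let N = A − (-2)·I. We want v_3 with N^3 v_3 = 0 but N^2 v_3 ≠ 0; then v_{j-1} := N · v_j for j = 3, …, 2.

Pick v_3 = (1, 0, 0, 0)ᵀ.
Then v_2 = N · v_3 = (1, 7, 1, -3)ᵀ.
Then v_1 = N · v_2 = (0, -2, -1, 1)ᵀ.

Sanity check: (A − (-2)·I) v_1 = (0, 0, 0, 0)ᵀ = 0. ✓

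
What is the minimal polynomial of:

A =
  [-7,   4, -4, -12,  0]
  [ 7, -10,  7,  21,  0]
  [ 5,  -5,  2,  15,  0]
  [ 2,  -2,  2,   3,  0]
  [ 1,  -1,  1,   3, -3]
x^2 + 6*x + 9

The characteristic polynomial is χ_A(x) = (x + 3)^5, so the eigenvalues are known. The minimal polynomial is
  m_A(x) = Π_λ (x − λ)^{k_λ}
where k_λ is the size of the *largest* Jordan block for λ (equivalently, the smallest k with (A − λI)^k v = 0 for every generalised eigenvector v of λ).

  λ = -3: largest Jordan block has size 2, contributing (x + 3)^2

So m_A(x) = (x + 3)^2 = x^2 + 6*x + 9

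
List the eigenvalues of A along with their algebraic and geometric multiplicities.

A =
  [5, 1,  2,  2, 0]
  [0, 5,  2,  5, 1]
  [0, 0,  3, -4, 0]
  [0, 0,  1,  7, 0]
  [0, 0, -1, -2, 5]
λ = 5: alg = 5, geom = 2

Step 1 — factor the characteristic polynomial to read off the algebraic multiplicities:
  χ_A(x) = (x - 5)^5

Step 2 — compute geometric multiplicities via the rank-nullity identity g(λ) = n − rank(A − λI):
  rank(A − (5)·I) = 3, so dim ker(A − (5)·I) = n − 3 = 2

Summary:
  λ = 5: algebraic multiplicity = 5, geometric multiplicity = 2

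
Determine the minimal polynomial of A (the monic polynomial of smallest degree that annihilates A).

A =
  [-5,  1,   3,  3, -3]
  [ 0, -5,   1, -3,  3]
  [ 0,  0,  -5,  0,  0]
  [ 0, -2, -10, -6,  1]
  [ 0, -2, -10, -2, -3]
x^4 + 19*x^3 + 135*x^2 + 425*x + 500

The characteristic polynomial is χ_A(x) = (x + 4)*(x + 5)^4, so the eigenvalues are known. The minimal polynomial is
  m_A(x) = Π_λ (x − λ)^{k_λ}
where k_λ is the size of the *largest* Jordan block for λ (equivalently, the smallest k with (A − λI)^k v = 0 for every generalised eigenvector v of λ).

  λ = -5: largest Jordan block has size 3, contributing (x + 5)^3
  λ = -4: largest Jordan block has size 1, contributing (x + 4)

So m_A(x) = (x + 4)*(x + 5)^3 = x^4 + 19*x^3 + 135*x^2 + 425*x + 500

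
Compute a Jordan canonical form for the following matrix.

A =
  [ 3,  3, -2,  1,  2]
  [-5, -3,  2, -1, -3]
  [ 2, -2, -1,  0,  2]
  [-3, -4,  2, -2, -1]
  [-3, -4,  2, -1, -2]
J_3(-1) ⊕ J_1(-1) ⊕ J_1(-1)

The characteristic polynomial is
  det(x·I − A) = x^5 + 5*x^4 + 10*x^3 + 10*x^2 + 5*x + 1 = (x + 1)^5

Eigenvalues and multiplicities (the geometric multiplicity of λ is n − rank(A − λI), which equals the number of Jordan blocks for λ):
  λ = -1: algebraic multiplicity = 5, geometric multiplicity = 3

Determining the block sizes for each eigenvalue:
  λ = -1: with am = 5 and gm = 3, the partition is not yet determined (e.g. several partitions of 5 into 3 parts exist). Let N = A − (-1)·I. Computing rank(N^1) = 2, rank(N^2) = 1, rank(N^3) = 0; the number of blocks of size ≥ j is rank(N^{j−1}) − rank(N^j), giving [3, 1, 1]. So we have 1 block(s) of size 3, 2 block(s) of size 1 → block sizes [3, 1, 1]

Assembling the blocks gives a Jordan form
J =
  [-1,  1,  0,  0,  0]
  [ 0, -1,  1,  0,  0]
  [ 0,  0, -1,  0,  0]
  [ 0,  0,  0, -1,  0]
  [ 0,  0,  0,  0, -1]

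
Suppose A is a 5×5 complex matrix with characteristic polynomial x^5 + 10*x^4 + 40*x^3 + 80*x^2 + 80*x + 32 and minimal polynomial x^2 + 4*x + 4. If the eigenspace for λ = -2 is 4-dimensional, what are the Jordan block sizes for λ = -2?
Block sizes for λ = -2: [2, 1, 1, 1]

Step 1 — from the characteristic polynomial, algebraic multiplicity of λ = -2 is 5. From dim ker(A − (-2)·I) = 4, there are exactly 4 Jordan blocks for λ = -2.
Step 2 — from the minimal polynomial, the factor (x + 2)^2 tells us the largest block for λ = -2 has size 2.
Step 3 — with total size 5, 4 blocks, and largest block 2, the block sizes (in nonincreasing order) are [2, 1, 1, 1].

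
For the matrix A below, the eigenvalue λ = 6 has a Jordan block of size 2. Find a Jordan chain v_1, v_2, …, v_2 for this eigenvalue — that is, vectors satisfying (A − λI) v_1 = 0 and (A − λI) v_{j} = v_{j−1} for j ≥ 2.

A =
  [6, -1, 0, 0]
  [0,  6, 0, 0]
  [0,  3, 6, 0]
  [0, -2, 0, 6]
A Jordan chain for λ = 6 of length 2:
v_1 = (-1, 0, 3, -2)ᵀ
v_2 = (0, 1, 0, 0)ᵀ

Let N = A − (6)·I. We want v_2 with N^2 v_2 = 0 but N^1 v_2 ≠ 0; then v_{j-1} := N · v_j for j = 2, …, 2.

Pick v_2 = (0, 1, 0, 0)ᵀ.
Then v_1 = N · v_2 = (-1, 0, 3, -2)ᵀ.

Sanity check: (A − (6)·I) v_1 = (0, 0, 0, 0)ᵀ = 0. ✓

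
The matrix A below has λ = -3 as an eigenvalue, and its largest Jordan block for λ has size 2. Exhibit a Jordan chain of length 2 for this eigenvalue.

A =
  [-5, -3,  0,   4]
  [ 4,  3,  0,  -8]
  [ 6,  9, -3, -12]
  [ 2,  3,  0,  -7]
A Jordan chain for λ = -3 of length 2:
v_1 = (-2, 4, 6, 2)ᵀ
v_2 = (1, 0, 0, 0)ᵀ

Let N = A − (-3)·I. We want v_2 with N^2 v_2 = 0 but N^1 v_2 ≠ 0; then v_{j-1} := N · v_j for j = 2, …, 2.

Pick v_2 = (1, 0, 0, 0)ᵀ.
Then v_1 = N · v_2 = (-2, 4, 6, 2)ᵀ.

Sanity check: (A − (-3)·I) v_1 = (0, 0, 0, 0)ᵀ = 0. ✓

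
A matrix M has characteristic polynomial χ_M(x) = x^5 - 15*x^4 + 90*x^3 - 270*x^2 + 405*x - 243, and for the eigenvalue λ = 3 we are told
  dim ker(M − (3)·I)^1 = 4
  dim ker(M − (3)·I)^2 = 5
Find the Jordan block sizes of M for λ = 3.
Block sizes for λ = 3: [2, 1, 1, 1]

From the dimensions of kernels of powers, the number of Jordan blocks of size at least j is d_j − d_{j−1} where d_j = dim ker(N^j) (with d_0 = 0). Computing the differences gives [4, 1].
The number of blocks of size exactly k is (#blocks of size ≥ k) − (#blocks of size ≥ k + 1), so the partition is: 3 block(s) of size 1, 1 block(s) of size 2.
In nonincreasing order the block sizes are [2, 1, 1, 1].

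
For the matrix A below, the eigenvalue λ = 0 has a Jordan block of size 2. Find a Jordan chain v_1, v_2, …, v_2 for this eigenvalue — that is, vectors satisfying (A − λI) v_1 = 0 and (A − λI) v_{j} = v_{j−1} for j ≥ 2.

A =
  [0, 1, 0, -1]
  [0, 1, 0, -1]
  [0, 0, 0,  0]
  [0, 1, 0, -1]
A Jordan chain for λ = 0 of length 2:
v_1 = (1, 1, 0, 1)ᵀ
v_2 = (0, 1, 0, 0)ᵀ

Let N = A − (0)·I. We want v_2 with N^2 v_2 = 0 but N^1 v_2 ≠ 0; then v_{j-1} := N · v_j for j = 2, …, 2.

Pick v_2 = (0, 1, 0, 0)ᵀ.
Then v_1 = N · v_2 = (1, 1, 0, 1)ᵀ.

Sanity check: (A − (0)·I) v_1 = (0, 0, 0, 0)ᵀ = 0. ✓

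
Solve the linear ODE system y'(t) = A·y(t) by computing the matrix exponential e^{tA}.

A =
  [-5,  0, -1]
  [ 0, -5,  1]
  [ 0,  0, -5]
e^{tA} =
  [exp(-5*t), 0, -t*exp(-5*t)]
  [0, exp(-5*t), t*exp(-5*t)]
  [0, 0, exp(-5*t)]

Strategy: write A = P · J · P⁻¹ where J is a Jordan canonical form, so e^{tA} = P · e^{tJ} · P⁻¹, and e^{tJ} can be computed block-by-block.

A has Jordan form
J =
  [-5,  1,  0]
  [ 0, -5,  0]
  [ 0,  0, -5]
(up to reordering of blocks).

Per-block formulas:
  For a 1×1 block at λ = -5: exp(t · [-5]) = [e^(-5t)].
  For a 2×2 Jordan block J_2(-5): exp(t · J_2(-5)) = e^(-5t)·(I + t·N), where N is the 2×2 nilpotent shift.

After assembling e^{tJ} and conjugating by P, we get:

e^{tA} =
  [exp(-5*t), 0, -t*exp(-5*t)]
  [0, exp(-5*t), t*exp(-5*t)]
  [0, 0, exp(-5*t)]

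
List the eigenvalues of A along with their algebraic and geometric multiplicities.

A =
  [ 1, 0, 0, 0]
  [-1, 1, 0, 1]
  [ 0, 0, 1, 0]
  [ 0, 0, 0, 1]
λ = 1: alg = 4, geom = 3

Step 1 — factor the characteristic polynomial to read off the algebraic multiplicities:
  χ_A(x) = (x - 1)^4

Step 2 — compute geometric multiplicities via the rank-nullity identity g(λ) = n − rank(A − λI):
  rank(A − (1)·I) = 1, so dim ker(A − (1)·I) = n − 1 = 3

Summary:
  λ = 1: algebraic multiplicity = 4, geometric multiplicity = 3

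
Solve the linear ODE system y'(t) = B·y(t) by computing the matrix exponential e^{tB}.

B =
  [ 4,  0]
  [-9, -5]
e^{tB} =
  [exp(4*t), 0]
  [-exp(4*t) + exp(-5*t), exp(-5*t)]

Strategy: write B = P · J · P⁻¹ where J is a Jordan canonical form, so e^{tB} = P · e^{tJ} · P⁻¹, and e^{tJ} can be computed block-by-block.

B has Jordan form
J =
  [-5, 0]
  [ 0, 4]
(up to reordering of blocks).

Per-block formulas:
  For a 1×1 block at λ = 4: exp(t · [4]) = [e^(4t)].
  For a 1×1 block at λ = -5: exp(t · [-5]) = [e^(-5t)].

After assembling e^{tJ} and conjugating by P, we get:

e^{tB} =
  [exp(4*t), 0]
  [-exp(4*t) + exp(-5*t), exp(-5*t)]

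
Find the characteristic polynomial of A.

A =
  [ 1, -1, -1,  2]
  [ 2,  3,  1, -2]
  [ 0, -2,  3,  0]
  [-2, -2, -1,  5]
x^4 - 12*x^3 + 54*x^2 - 108*x + 81

Expanding det(x·I − A) (e.g. by cofactor expansion or by noting that A is similar to its Jordan form J, which has the same characteristic polynomial as A) gives
  χ_A(x) = x^4 - 12*x^3 + 54*x^2 - 108*x + 81
which factors as (x - 3)^4. The eigenvalues (with algebraic multiplicities) are λ = 3 with multiplicity 4.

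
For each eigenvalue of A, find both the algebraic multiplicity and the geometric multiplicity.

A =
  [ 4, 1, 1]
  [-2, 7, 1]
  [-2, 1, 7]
λ = 6: alg = 3, geom = 2

Step 1 — factor the characteristic polynomial to read off the algebraic multiplicities:
  χ_A(x) = (x - 6)^3

Step 2 — compute geometric multiplicities via the rank-nullity identity g(λ) = n − rank(A − λI):
  rank(A − (6)·I) = 1, so dim ker(A − (6)·I) = n − 1 = 2

Summary:
  λ = 6: algebraic multiplicity = 3, geometric multiplicity = 2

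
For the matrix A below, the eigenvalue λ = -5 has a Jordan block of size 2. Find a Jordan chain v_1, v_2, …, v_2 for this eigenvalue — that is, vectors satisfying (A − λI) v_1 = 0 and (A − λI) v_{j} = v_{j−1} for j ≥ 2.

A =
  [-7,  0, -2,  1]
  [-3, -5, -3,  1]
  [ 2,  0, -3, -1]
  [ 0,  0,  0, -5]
A Jordan chain for λ = -5 of length 2:
v_1 = (-2, -3, 2, 0)ᵀ
v_2 = (1, 0, 0, 0)ᵀ

Let N = A − (-5)·I. We want v_2 with N^2 v_2 = 0 but N^1 v_2 ≠ 0; then v_{j-1} := N · v_j for j = 2, …, 2.

Pick v_2 = (1, 0, 0, 0)ᵀ.
Then v_1 = N · v_2 = (-2, -3, 2, 0)ᵀ.

Sanity check: (A − (-5)·I) v_1 = (0, 0, 0, 0)ᵀ = 0. ✓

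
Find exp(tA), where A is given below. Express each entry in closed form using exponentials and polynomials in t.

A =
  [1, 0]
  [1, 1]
e^{tA} =
  [exp(t), 0]
  [t*exp(t), exp(t)]

Strategy: write A = P · J · P⁻¹ where J is a Jordan canonical form, so e^{tA} = P · e^{tJ} · P⁻¹, and e^{tJ} can be computed block-by-block.

A has Jordan form
J =
  [1, 1]
  [0, 1]
(up to reordering of blocks).

Per-block formulas:
  For a 2×2 Jordan block J_2(1): exp(t · J_2(1)) = e^(1t)·(I + t·N), where N is the 2×2 nilpotent shift.

After assembling e^{tJ} and conjugating by P, we get:

e^{tA} =
  [exp(t), 0]
  [t*exp(t), exp(t)]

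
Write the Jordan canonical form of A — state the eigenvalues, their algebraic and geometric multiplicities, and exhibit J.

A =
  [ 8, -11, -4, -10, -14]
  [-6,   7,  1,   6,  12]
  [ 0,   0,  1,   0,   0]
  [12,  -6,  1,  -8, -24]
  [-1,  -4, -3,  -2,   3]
J_3(1) ⊕ J_1(4) ⊕ J_1(4)

The characteristic polynomial is
  det(x·I − A) = x^5 - 11*x^4 + 43*x^3 - 73*x^2 + 56*x - 16 = (x - 4)^2*(x - 1)^3

Eigenvalues and multiplicities (the geometric multiplicity of λ is n − rank(A − λI), which equals the number of Jordan blocks for λ):
  λ = 1: algebraic multiplicity = 3, geometric multiplicity = 1
  λ = 4: algebraic multiplicity = 2, geometric multiplicity = 2

Determining the block sizes for each eigenvalue:
  λ = 1: one block (gm = 1), so the single block has size am = 3 → block sizes [3]
  λ = 4: gm = am = 2, so every block has size 1 → block sizes [1, 1]

Assembling the blocks gives a Jordan form
J =
  [1, 1, 0, 0, 0]
  [0, 1, 1, 0, 0]
  [0, 0, 1, 0, 0]
  [0, 0, 0, 4, 0]
  [0, 0, 0, 0, 4]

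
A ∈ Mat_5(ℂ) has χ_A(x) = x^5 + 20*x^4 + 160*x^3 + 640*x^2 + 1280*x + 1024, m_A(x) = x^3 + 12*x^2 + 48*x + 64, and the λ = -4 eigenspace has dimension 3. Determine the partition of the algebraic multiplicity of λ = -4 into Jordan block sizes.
Block sizes for λ = -4: [3, 1, 1]

Step 1 — from the characteristic polynomial, algebraic multiplicity of λ = -4 is 5. From dim ker(A − (-4)·I) = 3, there are exactly 3 Jordan blocks for λ = -4.
Step 2 — from the minimal polynomial, the factor (x + 4)^3 tells us the largest block for λ = -4 has size 3.
Step 3 — with total size 5, 3 blocks, and largest block 3, the block sizes (in nonincreasing order) are [3, 1, 1].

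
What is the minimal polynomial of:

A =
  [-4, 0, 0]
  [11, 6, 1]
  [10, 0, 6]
x^3 - 8*x^2 - 12*x + 144

The characteristic polynomial is χ_A(x) = (x - 6)^2*(x + 4), so the eigenvalues are known. The minimal polynomial is
  m_A(x) = Π_λ (x − λ)^{k_λ}
where k_λ is the size of the *largest* Jordan block for λ (equivalently, the smallest k with (A − λI)^k v = 0 for every generalised eigenvector v of λ).

  λ = -4: largest Jordan block has size 1, contributing (x + 4)
  λ = 6: largest Jordan block has size 2, contributing (x − 6)^2

So m_A(x) = (x - 6)^2*(x + 4) = x^3 - 8*x^2 - 12*x + 144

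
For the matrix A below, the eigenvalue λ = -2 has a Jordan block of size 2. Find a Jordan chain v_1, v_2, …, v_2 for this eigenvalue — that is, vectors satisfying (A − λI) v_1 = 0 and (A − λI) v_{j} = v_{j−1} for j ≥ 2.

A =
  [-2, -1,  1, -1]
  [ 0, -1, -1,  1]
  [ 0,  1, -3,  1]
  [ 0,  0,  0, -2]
A Jordan chain for λ = -2 of length 2:
v_1 = (-1, 1, 1, 0)ᵀ
v_2 = (0, 1, 0, 0)ᵀ

Let N = A − (-2)·I. We want v_2 with N^2 v_2 = 0 but N^1 v_2 ≠ 0; then v_{j-1} := N · v_j for j = 2, …, 2.

Pick v_2 = (0, 1, 0, 0)ᵀ.
Then v_1 = N · v_2 = (-1, 1, 1, 0)ᵀ.

Sanity check: (A − (-2)·I) v_1 = (0, 0, 0, 0)ᵀ = 0. ✓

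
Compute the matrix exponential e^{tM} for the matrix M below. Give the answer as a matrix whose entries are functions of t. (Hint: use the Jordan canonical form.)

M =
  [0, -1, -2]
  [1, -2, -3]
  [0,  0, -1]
e^{tM} =
  [t*exp(-t) + exp(-t), -t*exp(-t), t^2*exp(-t)/2 - 2*t*exp(-t)]
  [t*exp(-t), -t*exp(-t) + exp(-t), t^2*exp(-t)/2 - 3*t*exp(-t)]
  [0, 0, exp(-t)]

Strategy: write M = P · J · P⁻¹ where J is a Jordan canonical form, so e^{tM} = P · e^{tJ} · P⁻¹, and e^{tJ} can be computed block-by-block.

M has Jordan form
J =
  [-1,  1,  0]
  [ 0, -1,  1]
  [ 0,  0, -1]
(up to reordering of blocks).

Per-block formulas:
  For a 3×3 Jordan block J_3(-1): exp(t · J_3(-1)) = e^(-1t)·(I + t·N + (t^2/2)·N^2), where N is the 3×3 nilpotent shift.

After assembling e^{tJ} and conjugating by P, we get:

e^{tM} =
  [t*exp(-t) + exp(-t), -t*exp(-t), t^2*exp(-t)/2 - 2*t*exp(-t)]
  [t*exp(-t), -t*exp(-t) + exp(-t), t^2*exp(-t)/2 - 3*t*exp(-t)]
  [0, 0, exp(-t)]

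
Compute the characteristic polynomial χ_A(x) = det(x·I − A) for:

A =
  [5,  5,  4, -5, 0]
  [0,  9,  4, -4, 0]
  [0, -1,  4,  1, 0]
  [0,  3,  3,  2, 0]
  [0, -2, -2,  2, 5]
x^5 - 25*x^4 + 250*x^3 - 1250*x^2 + 3125*x - 3125

Expanding det(x·I − A) (e.g. by cofactor expansion or by noting that A is similar to its Jordan form J, which has the same characteristic polynomial as A) gives
  χ_A(x) = x^5 - 25*x^4 + 250*x^3 - 1250*x^2 + 3125*x - 3125
which factors as (x - 5)^5. The eigenvalues (with algebraic multiplicities) are λ = 5 with multiplicity 5.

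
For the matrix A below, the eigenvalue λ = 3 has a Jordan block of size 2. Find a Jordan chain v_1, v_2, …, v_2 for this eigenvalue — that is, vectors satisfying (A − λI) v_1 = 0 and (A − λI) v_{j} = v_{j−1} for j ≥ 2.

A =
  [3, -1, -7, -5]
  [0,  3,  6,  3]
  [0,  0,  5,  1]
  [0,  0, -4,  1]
A Jordan chain for λ = 3 of length 2:
v_1 = (-1, 0, 0, 0)ᵀ
v_2 = (0, 1, 0, 0)ᵀ

Let N = A − (3)·I. We want v_2 with N^2 v_2 = 0 but N^1 v_2 ≠ 0; then v_{j-1} := N · v_j for j = 2, …, 2.

Pick v_2 = (0, 1, 0, 0)ᵀ.
Then v_1 = N · v_2 = (-1, 0, 0, 0)ᵀ.

Sanity check: (A − (3)·I) v_1 = (0, 0, 0, 0)ᵀ = 0. ✓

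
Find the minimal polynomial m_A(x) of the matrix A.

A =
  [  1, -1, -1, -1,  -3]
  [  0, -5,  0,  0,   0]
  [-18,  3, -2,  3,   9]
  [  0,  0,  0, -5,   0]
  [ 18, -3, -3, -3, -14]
x^2 + 10*x + 25

The characteristic polynomial is χ_A(x) = (x + 5)^5, so the eigenvalues are known. The minimal polynomial is
  m_A(x) = Π_λ (x − λ)^{k_λ}
where k_λ is the size of the *largest* Jordan block for λ (equivalently, the smallest k with (A − λI)^k v = 0 for every generalised eigenvector v of λ).

  λ = -5: largest Jordan block has size 2, contributing (x + 5)^2

So m_A(x) = (x + 5)^2 = x^2 + 10*x + 25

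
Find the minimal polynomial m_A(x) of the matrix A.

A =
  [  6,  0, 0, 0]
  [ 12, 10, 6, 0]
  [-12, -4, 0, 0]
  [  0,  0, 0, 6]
x^2 - 10*x + 24

The characteristic polynomial is χ_A(x) = (x - 6)^3*(x - 4), so the eigenvalues are known. The minimal polynomial is
  m_A(x) = Π_λ (x − λ)^{k_λ}
where k_λ is the size of the *largest* Jordan block for λ (equivalently, the smallest k with (A − λI)^k v = 0 for every generalised eigenvector v of λ).

  λ = 4: largest Jordan block has size 1, contributing (x − 4)
  λ = 6: largest Jordan block has size 1, contributing (x − 6)

So m_A(x) = (x - 6)*(x - 4) = x^2 - 10*x + 24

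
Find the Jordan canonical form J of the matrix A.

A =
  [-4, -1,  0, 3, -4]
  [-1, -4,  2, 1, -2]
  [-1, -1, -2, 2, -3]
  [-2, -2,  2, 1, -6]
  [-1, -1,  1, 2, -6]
J_2(-3) ⊕ J_2(-3) ⊕ J_1(-3)

The characteristic polynomial is
  det(x·I − A) = x^5 + 15*x^4 + 90*x^3 + 270*x^2 + 405*x + 243 = (x + 3)^5

Eigenvalues and multiplicities (the geometric multiplicity of λ is n − rank(A − λI), which equals the number of Jordan blocks for λ):
  λ = -3: algebraic multiplicity = 5, geometric multiplicity = 3

Determining the block sizes for each eigenvalue:
  λ = -3: with am = 5 and gm = 3, the partition is not yet determined (e.g. several partitions of 5 into 3 parts exist). Let N = A − (-3)·I. Computing rank(N^1) = 2, rank(N^2) = 0; the number of blocks of size ≥ j is rank(N^{j−1}) − rank(N^j), giving [3, 2]. So we have 2 block(s) of size 2, 1 block(s) of size 1 → block sizes [2, 2, 1]

Assembling the blocks gives a Jordan form
J =
  [-3,  1,  0,  0,  0]
  [ 0, -3,  0,  0,  0]
  [ 0,  0, -3,  1,  0]
  [ 0,  0,  0, -3,  0]
  [ 0,  0,  0,  0, -3]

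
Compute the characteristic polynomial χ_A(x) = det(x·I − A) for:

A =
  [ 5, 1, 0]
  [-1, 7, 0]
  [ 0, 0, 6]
x^3 - 18*x^2 + 108*x - 216

Expanding det(x·I − A) (e.g. by cofactor expansion or by noting that A is similar to its Jordan form J, which has the same characteristic polynomial as A) gives
  χ_A(x) = x^3 - 18*x^2 + 108*x - 216
which factors as (x - 6)^3. The eigenvalues (with algebraic multiplicities) are λ = 6 with multiplicity 3.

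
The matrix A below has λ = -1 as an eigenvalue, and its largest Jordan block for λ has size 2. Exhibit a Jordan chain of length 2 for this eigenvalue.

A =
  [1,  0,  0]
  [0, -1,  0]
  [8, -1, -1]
A Jordan chain for λ = -1 of length 2:
v_1 = (0, 0, -1)ᵀ
v_2 = (0, 1, 0)ᵀ

Let N = A − (-1)·I. We want v_2 with N^2 v_2 = 0 but N^1 v_2 ≠ 0; then v_{j-1} := N · v_j for j = 2, …, 2.

Pick v_2 = (0, 1, 0)ᵀ.
Then v_1 = N · v_2 = (0, 0, -1)ᵀ.

Sanity check: (A − (-1)·I) v_1 = (0, 0, 0)ᵀ = 0. ✓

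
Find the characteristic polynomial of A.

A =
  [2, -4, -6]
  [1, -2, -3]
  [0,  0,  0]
x^3

Expanding det(x·I − A) (e.g. by cofactor expansion or by noting that A is similar to its Jordan form J, which has the same characteristic polynomial as A) gives
  χ_A(x) = x^3
which factors as x^3. The eigenvalues (with algebraic multiplicities) are λ = 0 with multiplicity 3.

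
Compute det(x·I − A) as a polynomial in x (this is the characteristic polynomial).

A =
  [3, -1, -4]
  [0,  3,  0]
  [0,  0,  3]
x^3 - 9*x^2 + 27*x - 27

Expanding det(x·I − A) (e.g. by cofactor expansion or by noting that A is similar to its Jordan form J, which has the same characteristic polynomial as A) gives
  χ_A(x) = x^3 - 9*x^2 + 27*x - 27
which factors as (x - 3)^3. The eigenvalues (with algebraic multiplicities) are λ = 3 with multiplicity 3.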